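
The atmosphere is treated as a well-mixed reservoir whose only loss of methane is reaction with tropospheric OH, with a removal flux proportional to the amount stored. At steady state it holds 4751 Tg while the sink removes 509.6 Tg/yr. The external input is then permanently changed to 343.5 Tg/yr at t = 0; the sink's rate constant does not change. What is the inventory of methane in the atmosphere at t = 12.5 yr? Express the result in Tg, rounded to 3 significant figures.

Residence time τ = M₀/F₀ = 9.323 yr. The eventual steady state is M_∞ = M₀·(F₁/F₀) = 4751 × 343.5/509.6 = 3202.4 Tg.
The anomaly ΔM(t) = M(t) − M_∞ decays as ΔM₀·e^(−t/τ) with ΔM₀ = 4751 − 3202.4 = 1549 Tg.
At t = 12.5 yr, e^(−t/τ) = e^(−1.341) = 0.2616, so ΔM = 405.2 Tg and M = 3202.4 + 405.2 = 3607.6 Tg.

3610 Tg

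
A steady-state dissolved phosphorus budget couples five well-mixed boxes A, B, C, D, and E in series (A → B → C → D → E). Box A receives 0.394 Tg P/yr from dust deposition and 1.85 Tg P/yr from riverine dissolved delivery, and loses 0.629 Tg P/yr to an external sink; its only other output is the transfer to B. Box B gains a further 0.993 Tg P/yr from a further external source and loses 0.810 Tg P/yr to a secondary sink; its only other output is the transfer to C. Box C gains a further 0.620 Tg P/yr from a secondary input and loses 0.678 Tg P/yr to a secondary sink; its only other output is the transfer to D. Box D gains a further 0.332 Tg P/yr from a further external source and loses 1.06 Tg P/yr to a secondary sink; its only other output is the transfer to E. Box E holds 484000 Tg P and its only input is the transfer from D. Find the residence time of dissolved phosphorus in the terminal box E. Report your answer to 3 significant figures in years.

Box A: F(A→B) = (0.394 + 1.85) − 0.629 = 1.6150 Tg P/yr.
Box B: F(B→C) = (1.6150 + 0.993) − 0.810 = 1.7980 Tg P/yr.
Box C: F(C→D) = (1.7980 + 0.620) − 0.678 = 1.7400 Tg P/yr.
Box D: F(D→E) = (1.7400 + 0.332) − 1.06 = 1.0120 Tg P/yr.
Box E throughput = its input = 1.0120 Tg P/yr; τ = 484000 / 1.0120 = 478300 yr.

478000 yr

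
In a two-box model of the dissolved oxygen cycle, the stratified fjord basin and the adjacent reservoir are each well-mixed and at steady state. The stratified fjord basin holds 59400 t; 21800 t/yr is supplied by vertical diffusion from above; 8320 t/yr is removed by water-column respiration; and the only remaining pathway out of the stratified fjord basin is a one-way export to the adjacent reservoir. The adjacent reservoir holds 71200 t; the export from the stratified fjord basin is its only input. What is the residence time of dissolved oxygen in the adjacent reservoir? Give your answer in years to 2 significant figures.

5.3 yr

Balance the stratified fjord basin: ΣF_in = 21800 t/yr.
Export to the adjacent reservoir = ΣF_in − (8320) = 13480 t/yr.
At steady state the output of the adjacent reservoir equals its input, 13480 t/yr.
τ = M / F = 71200 / 13480 = 5.282 yr.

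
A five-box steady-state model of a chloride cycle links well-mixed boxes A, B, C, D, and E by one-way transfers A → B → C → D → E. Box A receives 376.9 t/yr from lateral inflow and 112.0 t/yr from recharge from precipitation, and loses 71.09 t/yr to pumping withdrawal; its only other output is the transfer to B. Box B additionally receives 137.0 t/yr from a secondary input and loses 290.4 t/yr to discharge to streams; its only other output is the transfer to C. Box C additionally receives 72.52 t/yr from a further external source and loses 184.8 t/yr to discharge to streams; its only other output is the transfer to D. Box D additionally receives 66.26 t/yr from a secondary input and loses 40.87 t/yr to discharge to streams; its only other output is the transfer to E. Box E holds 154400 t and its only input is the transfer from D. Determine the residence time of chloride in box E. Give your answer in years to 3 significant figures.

870 yr

Box A: F(A→B) = (376.9 + 112.0) − 71.09 = 417.81 t/yr.
Box B: F(B→C) = (417.81 + 137.0) − 290.4 = 264.41 t/yr.
Box C: F(C→D) = (264.41 + 72.52) − 184.8 = 152.13 t/yr.
Box D: F(D→E) = (152.13 + 66.26) − 40.87 = 177.52 t/yr.
Box E throughput = its input = 177.52 t/yr; τ = 154400 / 177.52 = 869.8 yr.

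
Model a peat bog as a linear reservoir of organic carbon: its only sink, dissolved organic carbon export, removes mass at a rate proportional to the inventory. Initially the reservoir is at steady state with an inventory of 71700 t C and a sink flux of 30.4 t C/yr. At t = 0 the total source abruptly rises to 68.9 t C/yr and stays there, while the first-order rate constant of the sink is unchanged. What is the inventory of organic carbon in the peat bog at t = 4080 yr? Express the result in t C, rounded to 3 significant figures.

146000 t C

The sink rate constant is k = F₀/M₀ = 30.4/71700 = 0.0004240 yr⁻¹.
Solving dM/dt = F₁ − kM with M(0) = M₀ gives M(t) = F₁/k + (M₀ − F₁/k)·e^(−kt).
F₁/k = 68.9/0.0004240 = 162500 t C; kt = 0.0004240 × 4080 = 1.730, e^(−kt) = 0.1773.
M(4080) = 162500 + (71700 − 162500) × 0.1773 = 162500 − 16100 = 146400 t C.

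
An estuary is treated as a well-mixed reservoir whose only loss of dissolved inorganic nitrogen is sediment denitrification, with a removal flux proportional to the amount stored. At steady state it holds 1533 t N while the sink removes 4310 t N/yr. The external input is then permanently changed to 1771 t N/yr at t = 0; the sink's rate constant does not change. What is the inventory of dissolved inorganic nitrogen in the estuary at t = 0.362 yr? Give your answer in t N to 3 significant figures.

τ = M₀/F₀ = 1533/4310 = 0.3557 yr; rate constant k = 1/τ.
New steady state M_∞ = F₁/k = F₁·τ = 1771 × 0.3557 = 629.92 t N.
M(t) = M_∞ + (M₀ − M_∞)·e^(−t/τ); t/τ = 0.362/0.3557 = 1.018, so e^(−t/τ) = 0.3614.
M(t) = 629.92 + 903.1 × 0.3614 = 956.30 t N.

956 t N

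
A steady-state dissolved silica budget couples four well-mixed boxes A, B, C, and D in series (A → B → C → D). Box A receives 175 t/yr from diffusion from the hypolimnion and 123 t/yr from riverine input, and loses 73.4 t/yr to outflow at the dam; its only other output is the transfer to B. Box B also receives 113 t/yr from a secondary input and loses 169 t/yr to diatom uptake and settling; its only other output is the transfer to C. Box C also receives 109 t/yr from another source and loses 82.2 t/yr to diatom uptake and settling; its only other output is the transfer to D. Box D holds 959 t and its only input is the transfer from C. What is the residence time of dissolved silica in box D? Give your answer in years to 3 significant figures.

4.91 yr

Box A: F(A→B) = (175 + 123) − 73.4 = 224.60 t/yr.
Box B: F(B→C) = (224.60 + 113) − 169 = 168.60 t/yr.
Box C: F(C→D) = (168.60 + 109) − 82.2 = 195.40 t/yr.
Box D throughput = its input = 195.40 t/yr; τ = 959 / 195.40 = 4.908 yr.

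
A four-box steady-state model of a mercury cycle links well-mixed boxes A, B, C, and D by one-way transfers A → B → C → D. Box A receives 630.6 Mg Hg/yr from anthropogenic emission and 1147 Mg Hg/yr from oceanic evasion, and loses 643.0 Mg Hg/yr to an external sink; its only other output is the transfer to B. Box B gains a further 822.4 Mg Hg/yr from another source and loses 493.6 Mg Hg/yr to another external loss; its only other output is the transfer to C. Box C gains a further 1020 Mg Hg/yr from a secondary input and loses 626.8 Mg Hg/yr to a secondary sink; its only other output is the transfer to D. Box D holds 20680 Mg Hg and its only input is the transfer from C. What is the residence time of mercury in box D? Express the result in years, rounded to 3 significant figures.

Box A: F(A→B) = (630.6 + 1147) − 643.0 = 1134.6 Mg Hg/yr.
Box B: F(B→C) = (1134.6 + 822.4) − 493.6 = 1463.4 Mg Hg/yr.
Box C: F(C→D) = (1463.4 + 1020) − 626.8 = 1856.6 Mg Hg/yr.
Box D throughput = its input = 1856.6 Mg Hg/yr; τ = 20680 / 1856.6 = 11.14 yr.

11.1 yr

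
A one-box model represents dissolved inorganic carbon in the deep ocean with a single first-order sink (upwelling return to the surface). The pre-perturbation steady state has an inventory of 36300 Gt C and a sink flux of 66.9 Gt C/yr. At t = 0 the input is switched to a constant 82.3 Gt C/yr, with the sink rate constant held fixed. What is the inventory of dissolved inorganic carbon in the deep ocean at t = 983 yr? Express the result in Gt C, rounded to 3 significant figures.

Residence time τ = M₀/F₀ = 542.6 yr. The eventual steady state is M_∞ = M₀·(F₁/F₀) = 36300 × 82.3/66.9 = 44656 Gt C.
The anomaly ΔM(t) = M(t) − M_∞ decays as ΔM₀·e^(−t/τ) with ΔM₀ = 36300 − 44656 = −8356 Gt C.
At t = 983 yr, e^(−t/τ) = e^(−1.812) = 0.1634, so ΔM = −1365 Gt C and M = 44656 − 1365 = 43291 Gt C.

43300 Gt C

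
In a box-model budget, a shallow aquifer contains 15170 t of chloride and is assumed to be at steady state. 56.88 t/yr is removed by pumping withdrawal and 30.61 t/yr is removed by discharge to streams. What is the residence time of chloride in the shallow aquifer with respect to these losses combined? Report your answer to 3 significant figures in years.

173 yr

Total removal = 56.88 + 30.61 = 87.490 t/yr.
τ = M / ΣF_out = 15170 / 87.490 = 173.4 yr.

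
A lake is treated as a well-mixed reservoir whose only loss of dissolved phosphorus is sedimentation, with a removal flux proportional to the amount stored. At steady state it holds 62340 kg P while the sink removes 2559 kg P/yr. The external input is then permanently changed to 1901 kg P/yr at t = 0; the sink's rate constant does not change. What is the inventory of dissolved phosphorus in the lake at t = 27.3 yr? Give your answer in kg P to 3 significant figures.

The sink rate constant is k = F₀/M₀ = 2559/62340 = 0.04105 yr⁻¹.
Solving dM/dt = F₁ − kM with M(0) = M₀ gives M(t) = F₁/k + (M₀ − F₁/k)·e^(−kt).
F₁/k = 1901/0.04105 = 46310 kg P; kt = 0.04105 × 27.3 = 1.121, e^(−kt) = 0.3261.
M(27.3) = 46310 + (62340 − 46310) × 0.3261 = 46310 + 5227 = 51537 kg P.

51500 kg P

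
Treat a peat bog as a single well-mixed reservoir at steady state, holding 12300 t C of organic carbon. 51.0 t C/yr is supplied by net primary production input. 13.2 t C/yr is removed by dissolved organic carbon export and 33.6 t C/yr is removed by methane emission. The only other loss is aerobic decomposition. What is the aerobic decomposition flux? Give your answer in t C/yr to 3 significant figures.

4.20 t C/yr

At steady state ΣF_in = ΣF_out.
ΣF_in = 51.000 t C/yr.
Aerobic decomposition flux = ΣF_in − (13.2 + 33.6) = 51.000 − 46.80 = 4.200 t C/yr.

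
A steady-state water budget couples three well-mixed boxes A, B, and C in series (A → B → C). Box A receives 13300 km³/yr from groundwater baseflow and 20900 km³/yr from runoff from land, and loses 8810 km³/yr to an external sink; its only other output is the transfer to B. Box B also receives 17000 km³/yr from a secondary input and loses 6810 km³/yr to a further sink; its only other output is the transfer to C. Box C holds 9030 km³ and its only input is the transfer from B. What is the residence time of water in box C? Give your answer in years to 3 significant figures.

0.254 yr

Box A: F(A→B) = (13300 + 20900) − 8810 = 25390 km³/yr.
Box B: F(B→C) = (25390 + 17000) − 6810 = 35580 km³/yr.
Box C throughput = its input = 35580 km³/yr; τ = 9030 / 35580 = 0.2538 yr.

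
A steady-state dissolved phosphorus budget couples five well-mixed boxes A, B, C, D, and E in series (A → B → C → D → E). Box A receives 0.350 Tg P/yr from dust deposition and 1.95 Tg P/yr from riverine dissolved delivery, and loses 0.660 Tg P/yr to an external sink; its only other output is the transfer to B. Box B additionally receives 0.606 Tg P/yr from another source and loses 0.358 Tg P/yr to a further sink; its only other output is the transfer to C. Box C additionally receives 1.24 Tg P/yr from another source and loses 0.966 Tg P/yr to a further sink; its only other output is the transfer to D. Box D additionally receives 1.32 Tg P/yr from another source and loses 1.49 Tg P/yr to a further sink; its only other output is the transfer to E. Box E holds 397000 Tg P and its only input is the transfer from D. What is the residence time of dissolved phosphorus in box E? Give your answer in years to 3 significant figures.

199000 yr

Box A: F(A→B) = (0.350 + 1.95) − 0.660 = 1.6400 Tg P/yr.
Box B: F(B→C) = (1.6400 + 0.606) − 0.358 = 1.8880 Tg P/yr.
Box C: F(C→D) = (1.8880 + 1.24) − 0.966 = 2.1620 Tg P/yr.
Box D: F(D→E) = (2.1620 + 1.32) − 1.49 = 1.9920 Tg P/yr.
Box E throughput = its input = 1.9920 Tg P/yr; τ = 397000 / 1.9920 = 199300 yr.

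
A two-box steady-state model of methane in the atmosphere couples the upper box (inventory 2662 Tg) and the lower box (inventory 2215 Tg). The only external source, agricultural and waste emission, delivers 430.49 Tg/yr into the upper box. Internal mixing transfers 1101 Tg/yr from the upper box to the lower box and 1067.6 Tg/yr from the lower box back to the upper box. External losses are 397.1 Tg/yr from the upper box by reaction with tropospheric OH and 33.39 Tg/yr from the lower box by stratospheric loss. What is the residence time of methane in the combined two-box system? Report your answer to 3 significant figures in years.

11.3 yr

For the system as a whole, the A↔B exchange is internal and contributes nothing to the throughput; only the external sinks remove mass.
M_total = 2662 + 2215 = 4877.0 Tg.
ΣF_external_out = 397.1 + 33.39 = 430.49 Tg/yr.
τ = M_total / ΣF_ext = 4877.0 / 430.49 = 11.33 yr.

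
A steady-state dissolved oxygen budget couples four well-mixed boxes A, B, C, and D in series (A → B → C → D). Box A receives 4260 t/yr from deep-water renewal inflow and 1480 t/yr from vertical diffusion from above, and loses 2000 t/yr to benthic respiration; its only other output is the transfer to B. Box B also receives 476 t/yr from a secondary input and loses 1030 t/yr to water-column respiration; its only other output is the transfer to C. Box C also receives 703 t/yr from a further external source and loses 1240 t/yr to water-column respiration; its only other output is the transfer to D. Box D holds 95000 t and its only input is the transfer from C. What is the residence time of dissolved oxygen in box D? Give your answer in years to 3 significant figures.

Box A: F(A→B) = (4260 + 1480) − 2000 = 3740.0 t/yr.
Box B: F(B→C) = (3740.0 + 476) − 1030 = 3186.0 t/yr.
Box C: F(C→D) = (3186.0 + 703) − 1240 = 2649.0 t/yr.
Box D throughput = its input = 2649.0 t/yr; τ = 95000 / 2649.0 = 35.86 yr.

35.9 yr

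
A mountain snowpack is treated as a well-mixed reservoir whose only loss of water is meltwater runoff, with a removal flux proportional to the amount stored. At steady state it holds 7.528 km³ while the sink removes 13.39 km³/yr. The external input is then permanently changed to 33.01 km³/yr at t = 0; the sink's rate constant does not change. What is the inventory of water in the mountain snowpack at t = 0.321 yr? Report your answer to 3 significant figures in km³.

12.3 km³

Residence time τ = M₀/F₀ = 0.5622 yr. The eventual steady state is M_∞ = M₀·(F₁/F₀) = 7.528 × 33.01/13.39 = 18.559 km³.
The anomaly ΔM(t) = M(t) − M_∞ decays as ΔM₀·e^(−t/τ) with ΔM₀ = 7.528 − 18.559 = −11.03 km³.
At t = 0.321 yr, e^(−t/τ) = e^(−0.5710) = 0.5650, so ΔM = −6.232 km³ and M = 18.559 − 6.232 = 12.326 km³.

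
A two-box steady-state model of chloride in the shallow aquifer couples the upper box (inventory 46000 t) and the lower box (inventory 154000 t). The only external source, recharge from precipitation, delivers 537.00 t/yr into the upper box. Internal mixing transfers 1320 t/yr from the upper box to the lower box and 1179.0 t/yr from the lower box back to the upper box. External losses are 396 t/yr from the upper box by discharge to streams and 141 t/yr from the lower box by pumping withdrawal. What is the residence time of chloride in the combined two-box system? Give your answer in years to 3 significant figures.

372 yr

For the system as a whole, the A↔B exchange is internal and contributes nothing to the throughput; only the external sinks remove mass.
M_total = 46000 + 154000 = 200000 t.
ΣF_external_out = 396 + 141 = 537.00 t/yr.
τ = M_total / ΣF_ext = 200000 / 537.00 = 372.4 yr.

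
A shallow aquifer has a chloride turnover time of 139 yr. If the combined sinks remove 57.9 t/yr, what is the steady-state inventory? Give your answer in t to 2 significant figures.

τ = M/F ⇒ M = τ × F = 139 × 57.9 = 8048 t.

8000 t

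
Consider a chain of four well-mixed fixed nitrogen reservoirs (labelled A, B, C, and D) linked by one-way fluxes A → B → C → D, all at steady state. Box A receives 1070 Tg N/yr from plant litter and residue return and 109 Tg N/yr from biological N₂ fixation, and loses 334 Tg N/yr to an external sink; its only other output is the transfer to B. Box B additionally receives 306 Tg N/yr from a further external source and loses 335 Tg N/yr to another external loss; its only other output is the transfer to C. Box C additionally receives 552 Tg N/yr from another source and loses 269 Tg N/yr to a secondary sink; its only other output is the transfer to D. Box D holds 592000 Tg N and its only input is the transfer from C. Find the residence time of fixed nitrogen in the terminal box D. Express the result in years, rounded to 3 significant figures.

539 yr

Box A: F(A→B) = (1070 + 109) − 334 = 845.00 Tg N/yr.
Box B: F(B→C) = (845.00 + 306) − 335 = 816.00 Tg N/yr.
Box C: F(C→D) = (816.00 + 552) − 269 = 1099.0 Tg N/yr.
Box D throughput = its input = 1099.0 Tg N/yr; τ = 592000 / 1099.0 = 538.7 yr.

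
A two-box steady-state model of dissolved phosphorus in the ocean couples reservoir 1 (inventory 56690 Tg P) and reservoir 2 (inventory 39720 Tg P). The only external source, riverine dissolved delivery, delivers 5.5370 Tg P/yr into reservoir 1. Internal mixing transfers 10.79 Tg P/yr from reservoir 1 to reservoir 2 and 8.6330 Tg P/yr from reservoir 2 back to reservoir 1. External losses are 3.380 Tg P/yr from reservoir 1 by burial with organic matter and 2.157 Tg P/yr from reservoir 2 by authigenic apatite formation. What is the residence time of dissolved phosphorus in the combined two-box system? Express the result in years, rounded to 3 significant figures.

17400 yr

Residence time in the combined system uses the total inventory and the total *external* removal — internal exchanges between the two boxes cancel.
M_total = 56690 + 39720 = 96410 Tg P.
ΣF_external_out = 3.380 + 2.157 = 5.5370 Tg P/yr.
τ = M_total / ΣF_ext = 96410 / 5.5370 = 17410 yr.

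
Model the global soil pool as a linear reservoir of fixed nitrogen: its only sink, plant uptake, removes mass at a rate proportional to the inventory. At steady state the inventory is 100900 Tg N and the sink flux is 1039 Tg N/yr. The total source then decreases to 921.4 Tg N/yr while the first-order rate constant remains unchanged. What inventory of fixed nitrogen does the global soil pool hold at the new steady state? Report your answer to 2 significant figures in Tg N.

89000 Tg N

Rate constant k = F/M = 1039 / 100900 = 0.01030 yr⁻¹.
At the new steady state, source = k·M_new ⇒ M_new = 921.4 / 0.01030 = 89480 Tg N.
(Equivalently M_new = M × F_new/F_old = 100900 × 921.4/1039.)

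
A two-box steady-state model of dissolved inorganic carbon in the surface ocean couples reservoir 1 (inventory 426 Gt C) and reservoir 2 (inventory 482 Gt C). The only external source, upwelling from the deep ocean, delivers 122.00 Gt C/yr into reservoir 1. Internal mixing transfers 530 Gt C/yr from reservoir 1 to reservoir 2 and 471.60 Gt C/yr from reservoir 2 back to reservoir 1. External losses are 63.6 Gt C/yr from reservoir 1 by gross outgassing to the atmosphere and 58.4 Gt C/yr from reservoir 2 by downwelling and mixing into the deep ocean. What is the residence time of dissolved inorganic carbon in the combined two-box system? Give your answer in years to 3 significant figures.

7.44 yr

Residence time in the combined system uses the total inventory and the total *external* removal — internal exchanges between the two boxes cancel.
M_total = 426 + 482 = 908.00 Gt C.
ΣF_external_out = 63.6 + 58.4 = 122.00 Gt C/yr.
τ = M_total / ΣF_ext = 908.00 / 122.00 = 7.443 yr.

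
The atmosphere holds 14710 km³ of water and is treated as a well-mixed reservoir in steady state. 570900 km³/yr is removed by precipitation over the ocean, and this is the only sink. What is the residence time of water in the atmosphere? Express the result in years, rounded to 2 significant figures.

0.026 yr

τ = M / F = 14710 / 570900 = 0.02577 yr.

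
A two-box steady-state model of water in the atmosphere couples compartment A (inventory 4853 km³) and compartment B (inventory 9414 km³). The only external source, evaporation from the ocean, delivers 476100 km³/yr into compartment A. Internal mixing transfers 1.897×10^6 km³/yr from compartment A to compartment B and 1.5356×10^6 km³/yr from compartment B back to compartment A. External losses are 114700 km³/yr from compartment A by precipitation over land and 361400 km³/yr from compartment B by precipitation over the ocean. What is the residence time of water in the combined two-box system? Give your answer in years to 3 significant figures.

For the system as a whole, the A↔B exchange is internal and contributes nothing to the throughput; only the external sinks remove mass.
M_total = 4853 + 9414 = 14267 km³.
ΣF_external_out = 114700 + 361400 = 476100 km³/yr.
τ = M_total / ΣF_ext = 14267 / 476100 = 0.02997 yr.

0.0300 yr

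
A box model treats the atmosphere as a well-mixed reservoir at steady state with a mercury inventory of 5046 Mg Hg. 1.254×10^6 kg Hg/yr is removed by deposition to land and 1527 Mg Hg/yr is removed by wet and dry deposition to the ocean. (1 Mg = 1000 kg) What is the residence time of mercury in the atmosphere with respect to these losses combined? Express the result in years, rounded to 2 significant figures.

1.8 yr

Convert the deposition to land flux: 1.254×10^6 kg Hg/yr = 1254 Mg Hg/yr.
Total removal = 1254 + 1527 = 2781.0 Mg Hg/yr.
τ = M / ΣF_out = 5046 / 2781.0 = 1.814 yr.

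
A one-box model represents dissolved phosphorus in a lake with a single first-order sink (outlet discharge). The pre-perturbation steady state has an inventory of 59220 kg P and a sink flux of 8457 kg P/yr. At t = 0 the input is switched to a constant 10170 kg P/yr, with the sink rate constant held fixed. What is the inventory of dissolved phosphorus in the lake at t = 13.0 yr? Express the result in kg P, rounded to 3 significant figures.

69300 kg P

Residence time τ = M₀/F₀ = 7.002 yr. The eventual steady state is M_∞ = M₀·(F₁/F₀) = 59220 × 10170/8457 = 71215 kg P.
The anomaly ΔM(t) = M(t) − M_∞ decays as ΔM₀·e^(−t/τ) with ΔM₀ = 59220 − 71215 = −12000 kg P.
At t = 13.0 yr, e^(−t/τ) = e^(−1.856) = 0.1562, so ΔM = −1874 kg P and M = 71215 − 1874 = 69341 kg P.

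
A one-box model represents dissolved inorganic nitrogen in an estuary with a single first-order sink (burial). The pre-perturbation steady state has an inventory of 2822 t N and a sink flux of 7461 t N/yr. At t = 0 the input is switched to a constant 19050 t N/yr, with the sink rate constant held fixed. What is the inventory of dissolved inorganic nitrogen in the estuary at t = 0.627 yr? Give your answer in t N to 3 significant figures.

6370 t N

τ = M₀/F₀ = 2822/7461 = 0.3782 yr; rate constant k = 1/τ.
New steady state M_∞ = F₁/k = F₁·τ = 19050 × 0.3782 = 7205.3 t N.
M(t) = M_∞ + (M₀ − M_∞)·e^(−t/τ); t/τ = 0.627/0.3782 = 1.658, so e^(−t/τ) = 0.1906.
M(t) = 7205.3 − 4383 × 0.1906 = 6370.0 t N.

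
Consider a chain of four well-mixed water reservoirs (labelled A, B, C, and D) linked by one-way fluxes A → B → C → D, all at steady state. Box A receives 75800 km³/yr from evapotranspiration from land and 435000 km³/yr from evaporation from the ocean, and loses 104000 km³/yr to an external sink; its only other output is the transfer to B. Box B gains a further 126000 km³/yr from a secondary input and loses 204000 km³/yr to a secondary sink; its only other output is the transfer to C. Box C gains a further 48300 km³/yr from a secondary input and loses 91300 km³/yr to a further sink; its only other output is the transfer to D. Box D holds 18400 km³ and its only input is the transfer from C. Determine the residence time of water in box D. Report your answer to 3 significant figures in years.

0.0644 yr

Box A: F(A→B) = (75800 + 435000) − 104000 = 406800 km³/yr.
Box B: F(B→C) = (406800 + 126000) − 204000 = 328800 km³/yr.
Box C: F(C→D) = (328800 + 48300) − 91300 = 285800 km³/yr.
Box D throughput = its input = 285800 km³/yr; τ = 18400 / 285800 = 0.06438 yr.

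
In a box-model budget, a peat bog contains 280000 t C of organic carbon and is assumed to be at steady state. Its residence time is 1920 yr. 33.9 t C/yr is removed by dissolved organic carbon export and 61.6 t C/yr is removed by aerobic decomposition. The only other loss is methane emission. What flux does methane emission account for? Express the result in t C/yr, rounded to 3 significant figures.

Total removal F = M/τ = 280000 / 1920 = 145.8 t C/yr.
Methane emission = F − (33.9 + 61.6) = 145.8 − 95.50 = 50.33 t C/yr.

50.3 t C/yr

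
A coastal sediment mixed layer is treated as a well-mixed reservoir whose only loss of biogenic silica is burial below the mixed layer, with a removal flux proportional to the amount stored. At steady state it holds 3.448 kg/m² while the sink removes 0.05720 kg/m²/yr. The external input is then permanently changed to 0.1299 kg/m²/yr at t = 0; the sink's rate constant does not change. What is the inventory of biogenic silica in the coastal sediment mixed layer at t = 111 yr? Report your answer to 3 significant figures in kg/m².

Residence time τ = M₀/F₀ = 60.28 yr. The eventual steady state is M_∞ = M₀·(F₁/F₀) = 3.448 × 0.1299/0.05720 = 7.8303 kg/m².
The anomaly ΔM(t) = M(t) − M_∞ decays as ΔM₀·e^(−t/τ) with ΔM₀ = 3.448 − 7.8303 = −4.382 kg/m².
At t = 111 yr, e^(−t/τ) = e^(−1.841) = 0.1586, so ΔM = −0.6950 kg/m² and M = 7.8303 − 0.6950 = 7.1353 kg/m².

7.14 kg/m²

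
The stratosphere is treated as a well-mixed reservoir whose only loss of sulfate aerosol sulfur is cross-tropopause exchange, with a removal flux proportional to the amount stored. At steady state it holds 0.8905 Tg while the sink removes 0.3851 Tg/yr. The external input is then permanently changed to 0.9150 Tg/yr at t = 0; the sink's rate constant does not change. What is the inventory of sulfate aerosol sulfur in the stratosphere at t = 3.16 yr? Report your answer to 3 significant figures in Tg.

1.80 Tg

The sink rate constant is k = F₀/M₀ = 0.3851/0.8905 = 0.4325 yr⁻¹.
Solving dM/dt = F₁ − kM with M(0) = M₀ gives M(t) = F₁/k + (M₀ − F₁/k)·e^(−kt).
F₁/k = 0.9150/0.4325 = 2.1158 Tg; kt = 0.4325 × 3.16 = 1.367, e^(−kt) = 0.2550.
M(3.16) = 2.1158 + (0.8905 − 2.1158) × 0.2550 = 2.1158 − 0.3124 = 1.8034 Tg.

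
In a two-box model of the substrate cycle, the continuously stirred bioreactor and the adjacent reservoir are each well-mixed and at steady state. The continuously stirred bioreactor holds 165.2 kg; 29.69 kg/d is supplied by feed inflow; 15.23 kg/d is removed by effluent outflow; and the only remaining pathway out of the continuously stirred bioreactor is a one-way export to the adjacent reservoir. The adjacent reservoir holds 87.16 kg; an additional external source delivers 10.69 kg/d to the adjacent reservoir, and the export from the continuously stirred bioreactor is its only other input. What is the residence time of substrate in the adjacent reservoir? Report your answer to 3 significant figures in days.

Balance the continuously stirred bioreactor: ΣF_in = 29.690 kg/d.
Export to the adjacent reservoir = ΣF_in − (15.23) = 14.460 kg/d.
Total input to the adjacent reservoir = 14.460 + 10.69 = 25.150 kg/d; at steady state this equals its total output.
τ = M / F = 87.16 / 25.150 = 3.466 d.

3.47 d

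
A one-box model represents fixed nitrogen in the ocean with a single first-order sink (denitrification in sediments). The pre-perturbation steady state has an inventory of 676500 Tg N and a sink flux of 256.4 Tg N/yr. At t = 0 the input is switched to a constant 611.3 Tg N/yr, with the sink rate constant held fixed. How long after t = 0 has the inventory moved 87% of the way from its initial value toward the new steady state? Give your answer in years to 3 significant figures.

τ = M₀/F₀ = 676500/256.4 = 2638 yr.
The remaining gap fraction is e^(−t/τ); 87% covered ⇒ e^(−t/τ) = 0.130.
t = −τ ln(0.130) = 2638 × 2.040 = 5383 yr.

5380 yr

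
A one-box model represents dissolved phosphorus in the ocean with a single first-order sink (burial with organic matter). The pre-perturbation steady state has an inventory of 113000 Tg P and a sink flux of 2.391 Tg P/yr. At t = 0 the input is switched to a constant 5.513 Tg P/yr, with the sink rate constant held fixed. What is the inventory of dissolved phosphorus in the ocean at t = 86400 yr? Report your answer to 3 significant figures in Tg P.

The sink rate constant is k = F₀/M₀ = 2.391/113000 = 2.116×10^-5 yr⁻¹.
Solving dM/dt = F₁ − kM with M(0) = M₀ gives M(t) = F₁/k + (M₀ − F₁/k)·e^(−kt).
F₁/k = 5.513/2.116×10^-5 = 260550 Tg P; kt = 2.116×10^-5 × 86400 = 1.828, e^(−kt) = 0.1607.
M(86400) = 260550 + (113000 − 260550) × 0.1607 = 260550 − 23710 = 236840 Tg P.

237000 Tg P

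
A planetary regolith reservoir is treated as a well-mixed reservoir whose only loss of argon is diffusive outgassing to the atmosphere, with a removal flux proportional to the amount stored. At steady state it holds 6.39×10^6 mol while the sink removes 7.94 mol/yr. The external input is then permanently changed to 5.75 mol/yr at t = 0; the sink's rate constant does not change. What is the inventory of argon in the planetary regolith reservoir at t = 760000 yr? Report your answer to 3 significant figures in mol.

Residence time τ = M₀/F₀ = 804800 yr. The eventual steady state is M_∞ = M₀·(F₁/F₀) = 6.39×10^6 × 5.75/7.94 = 4.6275×10^6 mol.
The anomaly ΔM(t) = M(t) − M_∞ decays as ΔM₀·e^(−t/τ) with ΔM₀ = 6.39×10^6 − 4.6275×10^6 = 1.762×10^6 mol.
At t = 760000 yr, e^(−t/τ) = e^(−0.9444) = 0.3889, so ΔM = 685500 mol and M = 4.6275×10^6 + 685500 = 5.3130×10^6 mol.

5.31×10^6 mol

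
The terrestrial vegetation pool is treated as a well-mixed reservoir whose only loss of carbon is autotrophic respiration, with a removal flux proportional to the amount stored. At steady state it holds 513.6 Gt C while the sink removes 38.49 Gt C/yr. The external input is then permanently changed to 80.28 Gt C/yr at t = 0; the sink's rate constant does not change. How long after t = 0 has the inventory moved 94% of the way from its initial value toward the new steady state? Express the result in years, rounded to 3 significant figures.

τ = M₀/F₀ = 513.6/38.49 = 13.34 yr.
The remaining gap fraction is e^(−t/τ); 94% covered ⇒ e^(−t/τ) = 0.0600.
t = −τ ln(0.0600) = 13.34 × 2.813 = 37.54 yr.

37.5 yr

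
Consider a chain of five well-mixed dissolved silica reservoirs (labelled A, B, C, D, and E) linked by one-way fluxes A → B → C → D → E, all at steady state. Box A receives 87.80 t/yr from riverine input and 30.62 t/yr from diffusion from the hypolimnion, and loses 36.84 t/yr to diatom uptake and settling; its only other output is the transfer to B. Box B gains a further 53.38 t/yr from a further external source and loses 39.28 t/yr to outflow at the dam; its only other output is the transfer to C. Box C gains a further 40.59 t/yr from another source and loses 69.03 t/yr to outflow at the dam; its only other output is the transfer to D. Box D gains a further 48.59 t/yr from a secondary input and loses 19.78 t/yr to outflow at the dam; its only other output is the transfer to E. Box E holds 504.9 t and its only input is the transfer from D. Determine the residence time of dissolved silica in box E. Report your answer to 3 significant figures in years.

Box A: F(A→B) = (87.80 + 30.62) − 36.84 = 81.580 t/yr.
Box B: F(B→C) = (81.580 + 53.38) − 39.28 = 95.680 t/yr.
Box C: F(C→D) = (95.680 + 40.59) − 69.03 = 67.240 t/yr.
Box D: F(D→E) = (67.240 + 48.59) − 19.78 = 96.050 t/yr.
Box E throughput = its input = 96.050 t/yr; τ = 504.9 / 96.050 = 5.257 yr.

5.26 yr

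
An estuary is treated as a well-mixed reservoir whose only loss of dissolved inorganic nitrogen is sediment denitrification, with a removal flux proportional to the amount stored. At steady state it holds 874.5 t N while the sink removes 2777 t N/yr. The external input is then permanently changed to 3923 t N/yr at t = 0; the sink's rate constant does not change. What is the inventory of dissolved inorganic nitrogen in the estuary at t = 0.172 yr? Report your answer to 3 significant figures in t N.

Residence time τ = M₀/F₀ = 0.3149 yr. The eventual steady state is M_∞ = M₀·(F₁/F₀) = 874.5 × 3923/2777 = 1235.4 t N.
The anomaly ΔM(t) = M(t) − M_∞ decays as ΔM₀·e^(−t/τ) with ΔM₀ = 874.5 − 1235.4 = −360.9 t N.
At t = 0.172 yr, e^(−t/τ) = e^(−0.5462) = 0.5792, so ΔM = −209.0 t N and M = 1235.4 − 209.0 = 1026.4 t N.

1030 t N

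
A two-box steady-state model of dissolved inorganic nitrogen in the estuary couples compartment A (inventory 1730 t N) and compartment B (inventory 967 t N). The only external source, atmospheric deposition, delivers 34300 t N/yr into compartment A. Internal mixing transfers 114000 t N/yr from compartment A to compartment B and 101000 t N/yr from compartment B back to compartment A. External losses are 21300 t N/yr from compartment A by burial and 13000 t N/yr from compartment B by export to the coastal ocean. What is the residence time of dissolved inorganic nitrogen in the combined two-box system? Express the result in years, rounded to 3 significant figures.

0.0786 yr

For the system as a whole, the A↔B exchange is internal and contributes nothing to the throughput; only the external sinks remove mass.
M_total = 1730 + 967 = 2697.0 t N.
ΣF_external_out = 21300 + 13000 = 34300 t N/yr.
τ = M_total / ΣF_ext = 2697.0 / 34300 = 0.07863 yr.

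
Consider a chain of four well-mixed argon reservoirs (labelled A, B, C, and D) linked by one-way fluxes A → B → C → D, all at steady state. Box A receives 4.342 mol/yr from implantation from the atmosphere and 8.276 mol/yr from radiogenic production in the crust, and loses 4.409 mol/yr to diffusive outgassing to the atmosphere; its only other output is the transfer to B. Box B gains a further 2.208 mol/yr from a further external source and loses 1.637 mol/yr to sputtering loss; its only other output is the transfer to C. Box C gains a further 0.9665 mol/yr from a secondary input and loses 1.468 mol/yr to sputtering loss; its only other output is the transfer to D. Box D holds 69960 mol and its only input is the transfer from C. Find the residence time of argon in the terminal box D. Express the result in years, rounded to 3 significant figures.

Box A: F(A→B) = (4.342 + 8.276) − 4.409 = 8.2090 mol/yr.
Box B: F(B→C) = (8.2090 + 2.208) − 1.637 = 8.7800 mol/yr.
Box C: F(C→D) = (8.7800 + 0.9665) − 1.468 = 8.2785 mol/yr.
Box D throughput = its input = 8.2785 mol/yr; τ = 69960 / 8.2785 = 8451 yr.

8450 yr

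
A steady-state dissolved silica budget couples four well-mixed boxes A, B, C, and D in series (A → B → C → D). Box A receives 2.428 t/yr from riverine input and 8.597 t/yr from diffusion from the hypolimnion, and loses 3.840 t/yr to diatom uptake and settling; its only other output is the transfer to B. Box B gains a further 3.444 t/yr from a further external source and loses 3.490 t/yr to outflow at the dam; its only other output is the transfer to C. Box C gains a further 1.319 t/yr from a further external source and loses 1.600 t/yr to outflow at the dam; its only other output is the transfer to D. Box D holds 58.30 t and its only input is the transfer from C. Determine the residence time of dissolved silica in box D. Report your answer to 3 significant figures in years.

8.50 yr

Box A: F(A→B) = (2.428 + 8.597) − 3.840 = 7.1850 t/yr.
Box B: F(B→C) = (7.1850 + 3.444) − 3.490 = 7.1390 t/yr.
Box C: F(C→D) = (7.1390 + 1.319) − 1.600 = 6.8580 t/yr.
Box D throughput = its input = 6.8580 t/yr; τ = 58.30 / 6.8580 = 8.501 yr.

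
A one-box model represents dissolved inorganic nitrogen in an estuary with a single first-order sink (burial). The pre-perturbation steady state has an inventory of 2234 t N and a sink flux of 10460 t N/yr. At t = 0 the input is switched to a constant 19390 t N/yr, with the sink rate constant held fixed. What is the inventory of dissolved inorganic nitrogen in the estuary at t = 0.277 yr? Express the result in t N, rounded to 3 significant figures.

3620 t N

τ = M₀/F₀ = 2234/10460 = 0.2136 yr; rate constant k = 1/τ.
New steady state M_∞ = F₁/k = F₁·τ = 19390 × 0.2136 = 4141.2 t N.
M(t) = M_∞ + (M₀ − M_∞)·e^(−t/τ); t/τ = 0.277/0.2136 = 1.297, so e^(−t/τ) = 0.2734.
M(t) = 4141.2 − 1907 × 0.2734 = 3619.9 t N.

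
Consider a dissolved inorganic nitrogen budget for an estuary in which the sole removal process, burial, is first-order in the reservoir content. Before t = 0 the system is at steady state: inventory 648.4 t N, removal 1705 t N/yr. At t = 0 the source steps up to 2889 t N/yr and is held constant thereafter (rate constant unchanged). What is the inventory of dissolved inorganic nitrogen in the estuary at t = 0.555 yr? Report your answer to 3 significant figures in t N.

Residence time τ = M₀/F₀ = 0.3803 yr. The eventual steady state is M_∞ = M₀·(F₁/F₀) = 648.4 × 2889/1705 = 1098.7 t N.
The anomaly ΔM(t) = M(t) − M_∞ decays as ΔM₀·e^(−t/τ) with ΔM₀ = 648.4 − 1098.7 = −450.3 t N.
At t = 0.555 yr, e^(−t/τ) = e^(−1.459) = 0.2324, so ΔM = −104.6 t N and M = 1098.7 − 104.6 = 994.04 t N.

994 t N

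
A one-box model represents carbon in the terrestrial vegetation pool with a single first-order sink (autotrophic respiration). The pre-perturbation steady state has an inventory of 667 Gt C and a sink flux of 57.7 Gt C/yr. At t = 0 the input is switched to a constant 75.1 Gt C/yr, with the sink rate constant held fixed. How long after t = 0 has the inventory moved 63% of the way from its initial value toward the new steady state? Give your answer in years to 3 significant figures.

τ = M₀/F₀ = 667/57.7 = 11.56 yr.
The remaining gap fraction is e^(−t/τ); 63% covered ⇒ e^(−t/τ) = 0.370.
t = −τ ln(0.370) = 11.56 × 0.9943 = 11.49 yr.

11.5 yr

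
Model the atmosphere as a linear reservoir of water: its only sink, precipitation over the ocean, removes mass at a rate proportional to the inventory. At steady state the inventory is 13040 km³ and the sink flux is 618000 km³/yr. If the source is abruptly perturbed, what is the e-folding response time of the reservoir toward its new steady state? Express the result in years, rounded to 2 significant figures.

0.021 yr

For a linear reservoir the response time equals the residence time τ = M/F.
τ = 13040 / 618000 = 0.02110 yr.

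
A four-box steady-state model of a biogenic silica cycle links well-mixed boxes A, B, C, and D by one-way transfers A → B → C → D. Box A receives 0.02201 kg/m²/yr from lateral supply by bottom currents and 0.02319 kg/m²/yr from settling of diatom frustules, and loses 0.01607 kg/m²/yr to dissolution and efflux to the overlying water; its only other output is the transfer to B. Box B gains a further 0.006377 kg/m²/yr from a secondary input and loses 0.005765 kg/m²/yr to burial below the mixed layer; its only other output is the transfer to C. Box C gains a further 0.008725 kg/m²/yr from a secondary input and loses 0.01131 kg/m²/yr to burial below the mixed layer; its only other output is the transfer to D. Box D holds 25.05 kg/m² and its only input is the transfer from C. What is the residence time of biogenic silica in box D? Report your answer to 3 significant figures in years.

922 yr

Box A: F(A→B) = (0.02201 + 0.02319) − 0.01607 = 0.029130 kg/m²/yr.
Box B: F(B→C) = (0.029130 + 0.006377) − 0.005765 = 0.029742 kg/m²/yr.
Box C: F(C→D) = (0.029742 + 0.008725) − 0.01131 = 0.027157 kg/m²/yr.
Box D throughput = its input = 0.027157 kg/m²/yr; τ = 25.05 / 0.027157 = 922.4 yr.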